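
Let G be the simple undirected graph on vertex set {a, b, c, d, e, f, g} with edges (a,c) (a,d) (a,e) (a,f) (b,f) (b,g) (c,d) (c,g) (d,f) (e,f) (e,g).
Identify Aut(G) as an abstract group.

The degree sequence is [4, 2, 3, 3, 3, 4, 3]. Checking the degree-preserving permutations of the vertex set shows that none except the identity preserves every edge, so Aut(G) is trivial.

1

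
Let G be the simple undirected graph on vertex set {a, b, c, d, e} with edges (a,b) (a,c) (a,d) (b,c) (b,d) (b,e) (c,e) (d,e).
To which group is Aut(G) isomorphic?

the dihedral group of order 8

Vertex b is the unique vertex of degree 4; the remaining 4 vertices each have degree 3 and induce a cycle, so G is the wheel on 5 vertices with hub b. With the hub fixed, the remaining symmetry is that of the rim cycle C_4, giving the dihedral group D_4.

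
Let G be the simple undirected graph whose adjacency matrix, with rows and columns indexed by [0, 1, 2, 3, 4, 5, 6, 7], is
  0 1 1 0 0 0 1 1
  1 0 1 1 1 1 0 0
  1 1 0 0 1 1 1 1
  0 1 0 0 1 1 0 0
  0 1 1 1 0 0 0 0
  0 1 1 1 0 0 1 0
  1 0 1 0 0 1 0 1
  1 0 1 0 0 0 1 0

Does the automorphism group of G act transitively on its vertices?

No

Vertex 1 is the only vertex of degree 5, so every automorphism fixes it; G is not vertex-transitive.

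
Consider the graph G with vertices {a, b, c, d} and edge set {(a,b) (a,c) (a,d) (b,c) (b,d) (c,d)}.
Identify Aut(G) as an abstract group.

S_4

Every vertex has degree 3, so G is the complete graph K_4. Any permutation of the 4 vertices preserves K_4, so Aut(K_4) = S_4 of order 4! = 24.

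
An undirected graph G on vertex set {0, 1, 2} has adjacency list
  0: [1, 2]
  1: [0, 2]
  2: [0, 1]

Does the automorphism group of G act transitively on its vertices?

Every vertex has degree 2, so G is the complete graph K_3. Any permutation of the 3 vertices preserves K_3, so Aut(K_3) = S_3 of order 3! = 6. Under this action every vertex can be carried to every other, so G is vertex-transitive.

Yes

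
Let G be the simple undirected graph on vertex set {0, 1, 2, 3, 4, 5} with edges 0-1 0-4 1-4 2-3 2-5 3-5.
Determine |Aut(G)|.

72

G has two connected components, {2, 3, 5} and {0, 1, 4}; each is 2-regular, so G = C_3 ⊔ C_3. Aut of a disjoint union of two copies of C_3 is the wreath product D_3 ≀ Z_2, of order 2·6² = 72.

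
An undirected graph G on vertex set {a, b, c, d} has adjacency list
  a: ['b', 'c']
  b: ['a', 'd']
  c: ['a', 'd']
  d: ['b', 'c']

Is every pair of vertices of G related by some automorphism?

G is 2-regular and bipartite on 2^2 = 4 vertices with girth 4; it is the hypercube graph Q_2. The symmetry group of the 2-cube is the hyperoctahedral group B_2 = Z_2 ≀ S_2, of order 2^2·2! = 8. Under this action every vertex can be carried to every other, so G is vertex-transitive.

Yes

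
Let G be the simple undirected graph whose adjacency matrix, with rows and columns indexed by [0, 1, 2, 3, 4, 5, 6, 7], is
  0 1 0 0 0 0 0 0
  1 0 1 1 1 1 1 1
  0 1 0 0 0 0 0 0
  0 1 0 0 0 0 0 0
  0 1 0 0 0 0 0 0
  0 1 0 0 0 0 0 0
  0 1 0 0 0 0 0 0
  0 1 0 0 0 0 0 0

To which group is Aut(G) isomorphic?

Vertex 1 has degree 7 and every other vertex has degree 1, so G is the star K_{1,7} with centre 1. The 7 leaves are pairwise interchangeable while the centre is fixed, giving Aut(G) = S_7.

the symmetric group on 7 letters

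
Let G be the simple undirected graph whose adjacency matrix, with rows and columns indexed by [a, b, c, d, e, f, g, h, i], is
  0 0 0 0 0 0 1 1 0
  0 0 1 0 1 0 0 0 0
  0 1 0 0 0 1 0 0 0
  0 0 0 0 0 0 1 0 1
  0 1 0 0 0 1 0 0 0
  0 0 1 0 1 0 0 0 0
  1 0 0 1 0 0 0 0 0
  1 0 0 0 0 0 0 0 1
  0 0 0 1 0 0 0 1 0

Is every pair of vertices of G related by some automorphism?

No

G has two connected components, {a, d, g, h, i} and {b, c, e, f}; each is 2-regular, so G = C_5 ⊔ C_4. The orbit of a under Aut(G) is {a, d, g, h, i}, which does not contain b, so G is not vertex-transitive.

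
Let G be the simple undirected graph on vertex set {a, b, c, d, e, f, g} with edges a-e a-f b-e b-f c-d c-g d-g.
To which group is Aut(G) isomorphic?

G has two connected components, {a, b, e, f} and {c, d, g}; each is 2-regular, so G = C_4 ⊔ C_3. The components are non-isomorphic (different sizes), so Aut(G) = Aut(C_3) × Aut(C_4) = D_3 × D_4 of order 6·8 = 48.

D_3 × D_4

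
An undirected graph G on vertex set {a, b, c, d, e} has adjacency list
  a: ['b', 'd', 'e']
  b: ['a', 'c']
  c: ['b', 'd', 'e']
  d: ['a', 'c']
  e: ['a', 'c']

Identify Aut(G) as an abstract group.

S_3 × S_2

The vertices split by degree into {a, c} (degree 3) and {b, d, e} (degree 2); every edge runs between the two parts, so G is the complete bipartite graph K_{2,3}. Automorphisms preserve the bipartition setwise (since the parts differ in size) and act as S_3 × S_2 within it; |Aut| = 12.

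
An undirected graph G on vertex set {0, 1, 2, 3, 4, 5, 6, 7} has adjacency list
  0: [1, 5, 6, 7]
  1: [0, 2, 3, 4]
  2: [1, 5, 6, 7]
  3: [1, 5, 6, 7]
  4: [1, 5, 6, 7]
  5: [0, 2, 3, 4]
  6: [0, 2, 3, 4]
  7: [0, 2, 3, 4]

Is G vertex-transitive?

Yes

G is 4-regular and bipartite with parts {0, 2, 3, 4} and {1, 5, 6, 7} (each part is independent and every cross-pair is an edge), so G = K_{4,4}. Each part can be permuted independently (S_4 × S_4) and the two equal-size parts can also be swapped, giving (S_4 × S_4) ⋊ Z_2 of order 2·(4!)² = 1152. Under this action every vertex can be carried to every other, so G is vertex-transitive.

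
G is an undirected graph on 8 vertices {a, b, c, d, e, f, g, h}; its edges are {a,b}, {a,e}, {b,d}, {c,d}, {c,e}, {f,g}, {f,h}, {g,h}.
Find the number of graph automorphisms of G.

G has two connected components, {a, b, c, d, e} and {f, g, h}; each is 2-regular, so G = C_5 ⊔ C_3. No automorphism exchanges components of different sizes, hence Aut(G) is the direct product D_5 × D_3, order 60.

60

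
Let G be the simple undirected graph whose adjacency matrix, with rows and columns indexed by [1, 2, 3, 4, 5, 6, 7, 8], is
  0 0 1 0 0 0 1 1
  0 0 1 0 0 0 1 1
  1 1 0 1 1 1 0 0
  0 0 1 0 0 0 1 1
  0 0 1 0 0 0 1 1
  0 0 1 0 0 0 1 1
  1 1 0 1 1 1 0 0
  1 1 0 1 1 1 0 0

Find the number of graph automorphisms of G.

720

The vertices split by degree into {3, 7, 8} (degree 5) and {1, 2, 4, 5, 6} (degree 3); every edge runs between the two parts, so G is the complete bipartite graph K_{3,5}. Automorphisms preserve the bipartition setwise (since the parts differ in size) and act as S_5 × S_3 within it; |Aut| = 720.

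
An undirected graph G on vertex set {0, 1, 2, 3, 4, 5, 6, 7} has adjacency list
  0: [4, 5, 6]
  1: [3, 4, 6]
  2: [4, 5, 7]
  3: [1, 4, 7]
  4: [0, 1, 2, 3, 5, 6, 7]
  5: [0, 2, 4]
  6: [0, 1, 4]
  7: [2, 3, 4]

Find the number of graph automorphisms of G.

14

Vertex 4 is the unique vertex of degree 7; the remaining 7 vertices each have degree 3 and induce a cycle, so G is the wheel on 8 vertices with hub 4. With the hub fixed, the remaining symmetry is that of the rim cycle C_7, giving the dihedral group D_7.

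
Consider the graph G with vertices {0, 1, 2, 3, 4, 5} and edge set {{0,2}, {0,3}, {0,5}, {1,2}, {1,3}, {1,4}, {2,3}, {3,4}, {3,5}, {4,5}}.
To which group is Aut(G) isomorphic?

the dihedral group of order 10

Vertex 3 is the unique vertex of degree 5; the remaining 5 vertices each have degree 3 and induce a cycle, so G is the wheel on 6 vertices with hub 3. Every automorphism fixes the hub and acts on the rim 5-cycle, so Aut(G) ≅ Aut(C_5) = D_5 of order 10.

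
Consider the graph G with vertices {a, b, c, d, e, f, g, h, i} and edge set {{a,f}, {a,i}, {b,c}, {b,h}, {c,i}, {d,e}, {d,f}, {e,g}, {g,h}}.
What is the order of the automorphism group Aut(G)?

Every vertex has degree 2 and the graph is connected, so G is the 9-cycle C_9. C_9 has 9 rotations and 9 reflections, so Aut(C_9) ≅ D_9 of order 18.

18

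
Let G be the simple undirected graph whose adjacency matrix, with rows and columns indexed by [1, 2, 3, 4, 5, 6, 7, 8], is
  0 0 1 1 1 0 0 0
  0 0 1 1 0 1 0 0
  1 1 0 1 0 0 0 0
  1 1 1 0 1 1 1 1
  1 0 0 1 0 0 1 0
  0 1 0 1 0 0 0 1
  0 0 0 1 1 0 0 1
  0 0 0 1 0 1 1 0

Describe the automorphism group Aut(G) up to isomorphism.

Vertex 4 is the unique vertex of degree 7; the remaining 7 vertices each have degree 3 and induce a cycle, so G is the wheel on 8 vertices with hub 4. Every automorphism fixes the hub and acts on the rim 7-cycle, so Aut(G) ≅ Aut(C_7) = D_7 of order 14.

the dihedral group of order 14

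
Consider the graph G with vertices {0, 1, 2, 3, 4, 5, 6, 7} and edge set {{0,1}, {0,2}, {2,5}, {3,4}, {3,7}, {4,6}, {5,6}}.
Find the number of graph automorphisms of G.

2

The degree sequence is [2, 1, 2, 2, 2, 2, 2, 1]; the two degree-1 vertices 1 and 7 are the ends of a path, so G = P_8. A path has exactly one nontrivial symmetry — reversal — giving Aut(G) of order 2.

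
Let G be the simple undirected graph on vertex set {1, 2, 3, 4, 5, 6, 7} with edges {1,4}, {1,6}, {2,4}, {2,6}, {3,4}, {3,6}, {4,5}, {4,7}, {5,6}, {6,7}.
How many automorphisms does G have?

The vertices split by degree into {4, 6} (degree 5) and {1, 2, 3, 5, 7} (degree 2); every edge runs between the two parts, so G is the complete bipartite graph K_{2,5}. The parts have unequal sizes, so no automorphism swaps them; each part is permuted independently, giving S_5 × S_2 of order 5!·2! = 240.

240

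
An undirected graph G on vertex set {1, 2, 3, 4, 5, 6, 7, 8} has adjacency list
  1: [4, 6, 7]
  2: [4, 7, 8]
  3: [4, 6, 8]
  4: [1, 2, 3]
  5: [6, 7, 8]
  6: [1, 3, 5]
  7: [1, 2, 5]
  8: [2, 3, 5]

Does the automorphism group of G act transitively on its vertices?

G is 3-regular and bipartite on 2^3 = 8 vertices with girth 4; it is the hypercube graph Q_3. Aut(Q_3) consists of the signed permutations of the 3 coordinate axes: 3! permutations times 2^3 sign flips, so |Aut| = 2^3·3! = 48. Under this action every vertex can be carried to every other, so G is vertex-transitive.

Yes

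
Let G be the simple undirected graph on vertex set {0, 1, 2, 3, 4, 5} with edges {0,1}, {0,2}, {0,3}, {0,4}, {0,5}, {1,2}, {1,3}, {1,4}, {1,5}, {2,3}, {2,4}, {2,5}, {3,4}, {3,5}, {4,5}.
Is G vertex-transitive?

All 6 vertices are pairwise adjacent: G = K_6. Every bijection on the vertex set is an automorphism of K_6; hence Aut(K_6) ≅ S_6, order 720. Under this action every vertex can be carried to every other, so G is vertex-transitive.

Yes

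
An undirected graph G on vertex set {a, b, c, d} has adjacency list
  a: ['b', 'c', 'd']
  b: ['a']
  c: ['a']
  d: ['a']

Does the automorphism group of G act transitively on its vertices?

Vertex a is the only vertex of degree 3, so every automorphism fixes it; G is not vertex-transitive.

No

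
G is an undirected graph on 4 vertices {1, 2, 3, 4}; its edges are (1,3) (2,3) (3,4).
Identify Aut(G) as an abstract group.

S_3

Vertex 3 has degree 3 and every other vertex has degree 1, so G is the star K_{1,3} with centre 3. Any automorphism fixes the centre and permutes the 3 leaves freely, so Aut(G) ≅ S_3 of order 3! = 6.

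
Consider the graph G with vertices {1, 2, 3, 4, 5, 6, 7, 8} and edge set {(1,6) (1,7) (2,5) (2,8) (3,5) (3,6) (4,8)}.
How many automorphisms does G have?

2

The degree sequence is [2, 2, 2, 1, 2, 2, 1, 2]; the two degree-1 vertices 4 and 7 are the ends of a path, so G = P_8. A path has exactly one nontrivial symmetry — reversal — giving Aut(G) of order 2.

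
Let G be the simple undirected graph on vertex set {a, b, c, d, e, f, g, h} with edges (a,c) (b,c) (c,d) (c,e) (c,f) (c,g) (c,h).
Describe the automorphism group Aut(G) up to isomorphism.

the symmetric group on 7 letters

Vertex c has degree 7 and every other vertex has degree 1, so G is the star K_{1,7} with centre c. Any automorphism fixes the centre and permutes the 7 leaves freely, so Aut(G) ≅ S_7 of order 7! = 5040.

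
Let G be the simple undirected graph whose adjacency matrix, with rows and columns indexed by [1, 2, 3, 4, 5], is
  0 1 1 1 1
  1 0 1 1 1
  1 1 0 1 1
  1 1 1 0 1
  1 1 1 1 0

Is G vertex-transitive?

Yes

All 5 vertices are pairwise adjacent: G = K_5. Any permutation of the 5 vertices preserves K_5, so Aut(K_5) = S_5 of order 5! = 120. This group acts transitively on the 5 vertices.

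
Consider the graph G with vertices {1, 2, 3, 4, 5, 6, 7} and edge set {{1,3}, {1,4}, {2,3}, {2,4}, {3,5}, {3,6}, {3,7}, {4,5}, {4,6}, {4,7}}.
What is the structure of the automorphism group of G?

S_2 × S_5

The vertices split by degree into {3, 4} (degree 5) and {1, 2, 5, 6, 7} (degree 2); every edge runs between the two parts, so G is the complete bipartite graph K_{2,5}. Automorphisms preserve the bipartition setwise (since the parts differ in size) and act as S_2 × S_5 within it; |Aut| = 240.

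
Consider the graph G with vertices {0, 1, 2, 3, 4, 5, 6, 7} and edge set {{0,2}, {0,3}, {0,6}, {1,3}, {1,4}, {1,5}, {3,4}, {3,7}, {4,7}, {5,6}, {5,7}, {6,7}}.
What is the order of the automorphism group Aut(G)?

The degree sequence is [3, 3, 1, 4, 3, 3, 3, 4]. Checking the degree-preserving permutations of the vertex set shows that none except the identity preserves every edge, so Aut(G) is trivial.

1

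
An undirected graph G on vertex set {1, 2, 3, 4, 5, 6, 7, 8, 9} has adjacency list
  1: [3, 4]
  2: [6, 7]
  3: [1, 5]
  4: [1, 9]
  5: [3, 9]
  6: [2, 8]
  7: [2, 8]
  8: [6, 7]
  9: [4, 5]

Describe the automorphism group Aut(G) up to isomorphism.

D_5 × D_4

G has two connected components, {1, 3, 4, 5, 9} and {2, 6, 7, 8}; each is 2-regular, so G = C_5 ⊔ C_4. No automorphism exchanges components of different sizes, hence Aut(G) is the direct product D_5 × D_4, order 80.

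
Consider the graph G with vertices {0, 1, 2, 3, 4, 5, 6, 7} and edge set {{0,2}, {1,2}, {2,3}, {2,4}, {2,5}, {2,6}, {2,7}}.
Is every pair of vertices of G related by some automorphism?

Vertex 2 is the only vertex of degree 7, so every automorphism fixes it; G is not vertex-transitive.

No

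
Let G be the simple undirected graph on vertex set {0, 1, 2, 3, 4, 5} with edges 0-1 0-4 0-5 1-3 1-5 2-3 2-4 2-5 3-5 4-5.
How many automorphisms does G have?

10

Vertex 5 is the unique vertex of degree 5; the remaining 5 vertices each have degree 3 and induce a cycle, so G is the wheel on 6 vertices with hub 5. With the hub fixed, the remaining symmetry is that of the rim cycle C_5, giving the dihedral group D_5.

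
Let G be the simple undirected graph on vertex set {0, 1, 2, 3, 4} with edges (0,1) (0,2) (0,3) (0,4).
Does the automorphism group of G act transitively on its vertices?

No

Vertex 0 is the only vertex of degree 4, so every automorphism fixes it; G is not vertex-transitive.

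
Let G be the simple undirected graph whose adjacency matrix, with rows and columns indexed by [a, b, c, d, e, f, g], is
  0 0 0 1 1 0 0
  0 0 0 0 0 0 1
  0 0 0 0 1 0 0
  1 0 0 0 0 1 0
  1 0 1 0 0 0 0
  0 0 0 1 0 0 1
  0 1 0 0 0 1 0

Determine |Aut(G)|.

2

The degree sequence is [2, 1, 1, 2, 2, 2, 2]; the two degree-1 vertices b and c are the ends of a path, so G = P_7. A path has exactly one nontrivial symmetry — reversal — giving Aut(G) of order 2.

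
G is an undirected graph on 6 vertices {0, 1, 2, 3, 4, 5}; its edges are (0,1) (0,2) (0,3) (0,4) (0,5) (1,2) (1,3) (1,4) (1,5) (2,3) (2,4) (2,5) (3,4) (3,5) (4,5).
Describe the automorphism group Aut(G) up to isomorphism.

All 6 vertices are pairwise adjacent: G = K_6. Every bijection on the vertex set is an automorphism of K_6; hence Aut(K_6) ≅ S_6, order 720.

S_6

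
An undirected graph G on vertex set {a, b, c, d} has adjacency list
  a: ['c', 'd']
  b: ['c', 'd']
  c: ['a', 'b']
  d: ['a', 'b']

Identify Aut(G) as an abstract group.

G is 2-regular and connected on 4 vertices, i.e. the cycle C_4. The automorphisms of the 4-cycle are exactly the symmetries of a regular 4-gon: the dihedral group D_4, |D_4| = 8.

D_4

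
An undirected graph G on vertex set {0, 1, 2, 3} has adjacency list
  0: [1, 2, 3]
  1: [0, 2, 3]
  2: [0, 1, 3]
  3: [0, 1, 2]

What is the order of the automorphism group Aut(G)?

All 4 vertices are pairwise adjacent: G = K_4. Every bijection on the vertex set is an automorphism of K_4; hence Aut(K_4) ≅ S_4, order 24.

24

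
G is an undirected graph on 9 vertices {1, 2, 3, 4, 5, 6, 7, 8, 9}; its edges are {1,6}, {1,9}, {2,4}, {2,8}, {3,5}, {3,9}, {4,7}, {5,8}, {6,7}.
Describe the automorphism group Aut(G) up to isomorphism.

Every vertex has degree 2 and the graph is connected, so G is the 9-cycle C_9. C_9 has 9 rotations and 9 reflections, so Aut(C_9) ≅ D_9 of order 18.

the dihedral group of order 18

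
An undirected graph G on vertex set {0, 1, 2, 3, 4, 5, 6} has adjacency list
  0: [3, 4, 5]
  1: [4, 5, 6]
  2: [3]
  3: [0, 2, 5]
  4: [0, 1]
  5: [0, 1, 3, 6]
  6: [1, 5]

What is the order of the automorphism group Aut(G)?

1

Degrees alone do not determine every vertex (e.g. 0 and 1 both have degree 3), but their neighbour-degree multisets differ: N(0) has degrees [2, 3, 4] while N(1) has degrees [2, 2, 4]. Repeating this refinement separates all vertices, so the only automorphism is the identity.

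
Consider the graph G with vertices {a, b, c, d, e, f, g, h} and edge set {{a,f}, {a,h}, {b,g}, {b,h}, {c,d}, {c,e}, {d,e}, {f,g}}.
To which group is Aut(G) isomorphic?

G has two connected components, {a, b, f, g, h} and {c, d, e}; each is 2-regular, so G = C_5 ⊔ C_3. The components are non-isomorphic (different sizes), so Aut(G) = Aut(C_3) × Aut(C_5) = D_3 × D_5 of order 6·10 = 60.

D_3 × D_5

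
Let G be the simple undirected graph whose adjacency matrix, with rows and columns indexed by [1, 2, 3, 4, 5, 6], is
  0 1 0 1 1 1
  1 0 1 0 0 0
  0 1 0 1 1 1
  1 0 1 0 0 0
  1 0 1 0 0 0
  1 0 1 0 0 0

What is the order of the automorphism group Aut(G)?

The vertices split by degree into {1, 3} (degree 4) and {2, 4, 5, 6} (degree 2); every edge runs between the two parts, so G is the complete bipartite graph K_{2,4}. Automorphisms preserve the bipartition setwise (since the parts differ in size) and act as S_4 × S_2 within it; |Aut| = 48.

48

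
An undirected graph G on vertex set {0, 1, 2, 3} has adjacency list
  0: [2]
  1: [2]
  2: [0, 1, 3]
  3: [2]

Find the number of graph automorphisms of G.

Vertex 2 has degree 3 and every other vertex has degree 1, so G is the star K_{1,3} with centre 2. Any automorphism fixes the centre and permutes the 3 leaves freely, so Aut(G) ≅ S_3 of order 3! = 6.

6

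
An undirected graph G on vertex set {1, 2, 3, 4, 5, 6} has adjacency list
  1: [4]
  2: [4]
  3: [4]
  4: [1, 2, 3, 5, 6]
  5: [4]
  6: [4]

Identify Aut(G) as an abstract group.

Vertex 4 has degree 5 and every other vertex has degree 1, so G is the star K_{1,5} with centre 4. The 5 leaves are pairwise interchangeable while the centre is fixed, giving Aut(G) = S_5.

the symmetric group on 5 letters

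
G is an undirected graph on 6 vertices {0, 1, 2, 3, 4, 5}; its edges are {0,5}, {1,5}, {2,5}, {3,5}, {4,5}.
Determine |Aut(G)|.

120

Vertex 5 has degree 5 and every other vertex has degree 1, so G is the star K_{1,5} with centre 5. The 5 leaves are pairwise interchangeable while the centre is fixed, giving Aut(G) = S_5.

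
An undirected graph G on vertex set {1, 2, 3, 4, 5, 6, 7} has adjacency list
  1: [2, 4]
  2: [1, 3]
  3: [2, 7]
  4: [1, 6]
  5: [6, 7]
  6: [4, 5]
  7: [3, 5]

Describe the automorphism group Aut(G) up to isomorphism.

Every vertex has degree 2 and the graph is connected, so G is the 7-cycle C_7. The automorphisms of the 7-cycle are exactly the symmetries of a regular 7-gon: the dihedral group D_7, |D_7| = 14.

D_7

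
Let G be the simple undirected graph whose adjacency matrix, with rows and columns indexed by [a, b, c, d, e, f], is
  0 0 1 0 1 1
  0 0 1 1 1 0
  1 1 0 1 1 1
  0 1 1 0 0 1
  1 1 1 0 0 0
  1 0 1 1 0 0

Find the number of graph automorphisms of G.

Vertex c is the unique vertex of degree 5; the remaining 5 vertices each have degree 3 and induce a cycle, so G is the wheel on 6 vertices with hub c. With the hub fixed, the remaining symmetry is that of the rim cycle C_5, giving the dihedral group D_5.

10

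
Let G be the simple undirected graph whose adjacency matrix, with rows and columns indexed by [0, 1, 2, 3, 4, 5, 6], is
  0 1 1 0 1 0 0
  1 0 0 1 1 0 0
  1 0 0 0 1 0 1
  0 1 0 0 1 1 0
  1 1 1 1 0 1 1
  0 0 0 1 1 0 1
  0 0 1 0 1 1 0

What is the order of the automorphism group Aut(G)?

Vertex 4 is the unique vertex of degree 6; the remaining 6 vertices each have degree 3 and induce a cycle, so G is the wheel on 7 vertices with hub 4. With the hub fixed, the remaining symmetry is that of the rim cycle C_6, giving the dihedral group D_6.

12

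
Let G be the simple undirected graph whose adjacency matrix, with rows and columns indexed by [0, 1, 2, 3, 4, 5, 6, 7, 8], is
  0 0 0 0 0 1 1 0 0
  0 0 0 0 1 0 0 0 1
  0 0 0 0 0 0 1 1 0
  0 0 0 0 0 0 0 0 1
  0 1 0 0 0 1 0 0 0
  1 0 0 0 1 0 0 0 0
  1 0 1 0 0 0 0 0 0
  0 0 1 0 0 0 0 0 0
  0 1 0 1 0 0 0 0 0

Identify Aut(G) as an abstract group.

the cyclic group of order 2

The degree sequence is [2, 2, 2, 1, 2, 2, 2, 1, 2]; the two degree-1 vertices 3 and 7 are the ends of a path, so G = P_9. The only nontrivial automorphism of a path is the end-to-end reflection, so Aut(G) ≅ Z_2.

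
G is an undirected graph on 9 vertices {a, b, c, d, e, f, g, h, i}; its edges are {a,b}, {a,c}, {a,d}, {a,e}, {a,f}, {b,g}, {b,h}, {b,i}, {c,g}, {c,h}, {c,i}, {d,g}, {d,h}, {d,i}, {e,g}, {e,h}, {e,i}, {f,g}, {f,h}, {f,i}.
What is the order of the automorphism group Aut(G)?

2880

The vertices split by degree into {a, g, h, i} (degree 5) and {b, c, d, e, f} (degree 4); every edge runs between the two parts, so G is the complete bipartite graph K_{4,5}. The parts have unequal sizes, so no automorphism swaps them; each part is permuted independently, giving S_5 × S_4 of order 5!·4! = 2880.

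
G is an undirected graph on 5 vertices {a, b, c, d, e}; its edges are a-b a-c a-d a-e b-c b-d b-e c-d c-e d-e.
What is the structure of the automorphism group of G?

S_5

All 5 vertices are pairwise adjacent: G = K_5. Any permutation of the 5 vertices preserves K_5, so Aut(K_5) = S_5 of order 5! = 120.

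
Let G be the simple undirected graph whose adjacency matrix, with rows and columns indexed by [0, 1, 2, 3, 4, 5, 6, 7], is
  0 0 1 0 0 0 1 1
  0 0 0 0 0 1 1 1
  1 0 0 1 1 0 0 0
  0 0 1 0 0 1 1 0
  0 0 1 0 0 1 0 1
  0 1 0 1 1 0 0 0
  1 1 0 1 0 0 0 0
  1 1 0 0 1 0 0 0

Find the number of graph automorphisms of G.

G is 3-regular and bipartite on 2^3 = 8 vertices with girth 4; it is the hypercube graph Q_3. The symmetry group of the 3-cube is the hyperoctahedral group B_3 = Z_2 ≀ S_3, of order 2^3·3! = 48.

48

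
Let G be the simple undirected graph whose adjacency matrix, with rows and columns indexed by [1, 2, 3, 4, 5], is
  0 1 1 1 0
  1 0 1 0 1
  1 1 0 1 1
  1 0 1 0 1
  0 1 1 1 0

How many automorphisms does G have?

Vertex 3 is the unique vertex of degree 4; the remaining 4 vertices each have degree 3 and induce a cycle, so G is the wheel on 5 vertices with hub 3. Every automorphism fixes the hub and acts on the rim 4-cycle, so Aut(G) ≅ Aut(C_4) = D_4 of order 8.

8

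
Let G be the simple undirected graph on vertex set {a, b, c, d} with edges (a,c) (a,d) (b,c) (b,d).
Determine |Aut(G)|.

G is 2-regular and bipartite on 2^2 = 4 vertices with girth 4; it is the hypercube graph Q_2. Aut(Q_2) consists of the signed permutations of the 2 coordinate axes: 2! permutations times 2^2 sign flips, so |Aut| = 2^2·2! = 8.

8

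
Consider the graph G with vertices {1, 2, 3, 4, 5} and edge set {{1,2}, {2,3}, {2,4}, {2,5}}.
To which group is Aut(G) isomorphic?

S_4

Vertex 2 has degree 4 and every other vertex has degree 1, so G is the star K_{1,4} with centre 2. The 4 leaves are pairwise interchangeable while the centre is fixed, giving Aut(G) = S_4.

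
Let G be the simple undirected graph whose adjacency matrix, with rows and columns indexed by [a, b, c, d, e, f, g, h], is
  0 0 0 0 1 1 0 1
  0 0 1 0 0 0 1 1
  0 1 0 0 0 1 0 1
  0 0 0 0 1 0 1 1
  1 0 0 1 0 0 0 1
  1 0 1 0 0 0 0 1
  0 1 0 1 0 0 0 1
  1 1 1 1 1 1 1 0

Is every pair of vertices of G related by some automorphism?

Vertex h is the only vertex of degree 7, so every automorphism fixes it; G is not vertex-transitive.

No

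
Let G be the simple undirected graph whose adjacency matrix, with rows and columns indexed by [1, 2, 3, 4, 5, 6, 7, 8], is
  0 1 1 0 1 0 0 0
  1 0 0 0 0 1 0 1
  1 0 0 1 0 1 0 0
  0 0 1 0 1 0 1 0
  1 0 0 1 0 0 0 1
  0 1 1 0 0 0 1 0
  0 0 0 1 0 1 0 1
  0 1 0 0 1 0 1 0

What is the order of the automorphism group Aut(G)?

48

G is 3-regular and bipartite on 2^3 = 8 vertices with girth 4; it is the hypercube graph Q_3. Aut(Q_3) consists of the signed permutations of the 3 coordinate axes: 3! permutations times 2^3 sign flips, so |Aut| = 2^3·3! = 48.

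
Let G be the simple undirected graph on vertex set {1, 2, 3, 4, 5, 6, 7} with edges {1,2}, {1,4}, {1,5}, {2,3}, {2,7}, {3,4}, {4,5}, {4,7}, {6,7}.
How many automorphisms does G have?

The degree sequence is [3, 3, 2, 4, 2, 1, 3]. Checking the degree-preserving permutations of the vertex set shows that none except the identity preserves every edge, so Aut(G) is trivial.

1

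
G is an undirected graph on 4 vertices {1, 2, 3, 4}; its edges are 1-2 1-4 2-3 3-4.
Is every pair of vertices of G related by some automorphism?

G is 2-regular and bipartite with parts {1, 3} and {2, 4} (each part is independent and every cross-pair is an edge), so G = K_{2,2}. Each part can be permuted independently (S_2 × S_2) and the two equal-size parts can also be swapped, giving (S_2 × S_2) ⋊ Z_2 of order 2·(2!)² = 8. This group acts transitively on the 4 vertices.

Yes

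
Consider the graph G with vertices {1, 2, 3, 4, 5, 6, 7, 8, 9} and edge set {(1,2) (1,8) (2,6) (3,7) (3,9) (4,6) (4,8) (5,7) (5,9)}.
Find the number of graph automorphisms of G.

G has two connected components, {1, 2, 4, 6, 8} and {3, 5, 7, 9}; each is 2-regular, so G = C_5 ⊔ C_4. No automorphism exchanges components of different sizes, hence Aut(G) is the direct product D_5 × D_4, order 80.

80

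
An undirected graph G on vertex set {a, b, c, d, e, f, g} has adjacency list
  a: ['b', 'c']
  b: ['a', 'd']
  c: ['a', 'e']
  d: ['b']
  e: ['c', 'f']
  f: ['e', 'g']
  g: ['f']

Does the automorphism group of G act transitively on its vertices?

No

Automorphisms preserve degree, but G has vertices of degree 1 and vertices of degree 2; no automorphism maps one to the other, so G is not vertex-transitive.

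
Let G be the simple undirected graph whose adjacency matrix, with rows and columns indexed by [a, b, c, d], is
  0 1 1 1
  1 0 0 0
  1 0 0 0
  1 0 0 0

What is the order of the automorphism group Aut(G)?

Vertex a has degree 3 and every other vertex has degree 1, so G is the star K_{1,3} with centre a. Any automorphism fixes the centre and permutes the 3 leaves freely, so Aut(G) ≅ S_3 of order 3! = 6.

6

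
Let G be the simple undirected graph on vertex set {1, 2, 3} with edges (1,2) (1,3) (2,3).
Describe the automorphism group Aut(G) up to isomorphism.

Every vertex has degree 2, so G is the complete graph K_3. Every bijection on the vertex set is an automorphism of K_3; hence Aut(K_3) ≅ S_3, order 6.

S_3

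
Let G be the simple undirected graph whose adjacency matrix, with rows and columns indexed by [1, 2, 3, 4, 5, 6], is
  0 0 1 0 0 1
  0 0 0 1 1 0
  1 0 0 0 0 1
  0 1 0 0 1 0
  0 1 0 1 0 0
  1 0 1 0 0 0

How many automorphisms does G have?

G has two connected components, {2, 4, 5} and {1, 3, 6}; each is 2-regular, so G = C_3 ⊔ C_3. With two isomorphic components, Aut(G) = Aut(C_3) ≀ S_2 = (D_3 × D_3) ⋊ Z_2: permute each cycle by D_3, then optionally swap the two cycles. Order 2·(2·3)² = 72.

72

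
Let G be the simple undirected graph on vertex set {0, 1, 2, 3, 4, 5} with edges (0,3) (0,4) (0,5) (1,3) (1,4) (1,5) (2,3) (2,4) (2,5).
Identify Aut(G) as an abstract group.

(S_3 × S_3) ⋊ Z_2

G is 3-regular and bipartite with parts {3, 4, 5} and {0, 1, 2} (each part is independent and every cross-pair is an edge), so G = K_{3,3}. Each part can be permuted independently (S_3 × S_3) and the two equal-size parts can also be swapped, giving (S_3 × S_3) ⋊ Z_2 of order 2·(3!)² = 72.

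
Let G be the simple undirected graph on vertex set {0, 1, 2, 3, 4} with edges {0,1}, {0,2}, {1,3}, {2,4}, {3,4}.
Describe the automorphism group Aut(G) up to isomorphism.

the dihedral group of order 10

G is 2-regular and connected on 5 vertices, i.e. the cycle C_5. C_5 has 5 rotations and 5 reflections, so Aut(C_5) ≅ D_5 of order 10.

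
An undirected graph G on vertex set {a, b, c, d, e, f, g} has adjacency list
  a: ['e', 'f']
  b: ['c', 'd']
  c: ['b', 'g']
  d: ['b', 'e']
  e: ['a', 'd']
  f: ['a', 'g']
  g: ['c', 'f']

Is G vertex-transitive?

Yes

G is 2-regular and connected on 7 vertices, i.e. the cycle C_7. The automorphisms of the 7-cycle are exactly the symmetries of a regular 7-gon: the dihedral group D_7, |D_7| = 14. Under this action every vertex can be carried to every other, so G is vertex-transitive.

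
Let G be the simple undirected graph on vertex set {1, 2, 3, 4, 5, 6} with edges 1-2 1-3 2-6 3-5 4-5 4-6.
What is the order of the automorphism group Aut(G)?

G is 2-regular and connected on 6 vertices, i.e. the cycle C_6. C_6 has 6 rotations and 6 reflections, so Aut(C_6) ≅ D_6 of order 12.

12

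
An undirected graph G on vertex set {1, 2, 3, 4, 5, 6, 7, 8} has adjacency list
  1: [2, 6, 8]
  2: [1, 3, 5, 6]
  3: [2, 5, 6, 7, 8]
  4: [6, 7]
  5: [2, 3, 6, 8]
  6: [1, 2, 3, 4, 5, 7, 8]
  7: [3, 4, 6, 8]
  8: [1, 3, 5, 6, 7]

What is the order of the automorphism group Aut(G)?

Degrees alone do not determine every vertex (e.g. 2 and 5 both have degree 4), but their neighbour-degree multisets differ: N(2) has degrees [3, 4, 5, 7] while N(5) has degrees [4, 5, 5, 7]. Repeating this refinement separates all vertices, so the only automorphism is the identity.

1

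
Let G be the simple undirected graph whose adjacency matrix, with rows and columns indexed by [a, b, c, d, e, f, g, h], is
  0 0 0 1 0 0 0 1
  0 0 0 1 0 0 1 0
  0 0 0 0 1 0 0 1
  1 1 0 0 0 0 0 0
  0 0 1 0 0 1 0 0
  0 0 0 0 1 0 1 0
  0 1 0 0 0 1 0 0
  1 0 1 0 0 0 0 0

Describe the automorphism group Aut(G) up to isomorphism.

the dihedral group of order 16

G is 2-regular and connected on 8 vertices, i.e. the cycle C_8. C_8 has 8 rotations and 8 reflections, so Aut(C_8) ≅ D_8 of order 16.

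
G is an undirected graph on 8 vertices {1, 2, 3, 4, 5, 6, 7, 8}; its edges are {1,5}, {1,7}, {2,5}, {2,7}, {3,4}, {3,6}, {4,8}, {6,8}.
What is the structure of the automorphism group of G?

G has two connected components, {3, 4, 6, 8} and {1, 2, 5, 7}; each is 2-regular, so G = C_4 ⊔ C_4. With two isomorphic components, Aut(G) = Aut(C_4) ≀ S_2 = (D_4 × D_4) ⋊ Z_2: permute each cycle by D_4, then optionally swap the two cycles. Order 2·(2·4)² = 128.

(D_4 × D_4) ⋊ Z_2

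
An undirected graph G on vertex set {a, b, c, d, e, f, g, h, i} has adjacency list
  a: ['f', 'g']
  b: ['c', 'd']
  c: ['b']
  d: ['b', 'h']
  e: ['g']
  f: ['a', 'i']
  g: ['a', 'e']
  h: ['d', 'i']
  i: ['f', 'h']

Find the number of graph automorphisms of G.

2

The degree sequence is [2, 2, 1, 2, 1, 2, 2, 2, 2]; the two degree-1 vertices c and e are the ends of a path, so G = P_9. The only nontrivial automorphism of a path is the end-to-end reflection, so Aut(G) ≅ Z_2.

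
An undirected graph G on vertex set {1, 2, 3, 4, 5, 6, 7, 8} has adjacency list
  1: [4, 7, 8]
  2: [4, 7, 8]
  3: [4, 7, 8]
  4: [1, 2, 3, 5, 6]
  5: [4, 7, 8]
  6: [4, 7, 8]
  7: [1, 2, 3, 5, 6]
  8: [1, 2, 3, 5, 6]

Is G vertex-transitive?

No

Automorphisms preserve degree, but G has vertices of degree 3 and vertices of degree 5; no automorphism maps one to the other, so G is not vertex-transitive.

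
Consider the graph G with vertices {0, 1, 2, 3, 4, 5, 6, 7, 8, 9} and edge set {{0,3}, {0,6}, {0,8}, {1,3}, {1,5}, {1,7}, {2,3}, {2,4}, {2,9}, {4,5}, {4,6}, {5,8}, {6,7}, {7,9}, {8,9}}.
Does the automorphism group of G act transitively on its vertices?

Yes

G is 3-regular on 10 vertices with no triangles and no 4-cycles (girth 5): this is the Petersen graph. Viewing the Petersen graph as the Kneser graph K(5,2) — vertices are 2-subsets of {1,…,5}, edges join disjoint pairs — its automorphisms are exactly the permutations of the 5-element set, so Aut ≅ S_5 of order 120. Under this action every vertex can be carried to every other, so G is vertex-transitive.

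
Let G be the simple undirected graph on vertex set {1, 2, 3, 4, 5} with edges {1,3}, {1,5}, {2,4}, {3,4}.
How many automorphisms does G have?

The degree sequence is [2, 1, 2, 2, 1]; the two degree-1 vertices 2 and 5 are the ends of a path, so G = P_5. The only nontrivial automorphism of a path is the end-to-end reflection, so Aut(G) ≅ Z_2.

2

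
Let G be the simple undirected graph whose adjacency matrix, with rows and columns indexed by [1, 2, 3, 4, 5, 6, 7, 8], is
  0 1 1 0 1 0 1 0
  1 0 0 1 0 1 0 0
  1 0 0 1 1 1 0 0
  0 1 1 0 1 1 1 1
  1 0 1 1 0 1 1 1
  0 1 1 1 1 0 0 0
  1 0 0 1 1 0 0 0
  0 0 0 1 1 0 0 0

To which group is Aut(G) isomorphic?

1

Degrees alone do not determine every vertex (e.g. 1 and 3 both have degree 4), but their neighbour-degree multisets differ: N(1) has degrees [3, 3, 4, 6] while N(3) has degrees [4, 4, 6, 6]. Repeating this refinement separates all vertices, so the only automorphism is the identity.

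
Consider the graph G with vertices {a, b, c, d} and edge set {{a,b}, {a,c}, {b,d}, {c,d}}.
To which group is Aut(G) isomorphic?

the dihedral group of order 8

Every vertex has degree 2 and the graph is connected, so G is the 4-cycle C_4. The automorphisms of the 4-cycle are exactly the symmetries of a regular 4-gon: the dihedral group D_4, |D_4| = 8.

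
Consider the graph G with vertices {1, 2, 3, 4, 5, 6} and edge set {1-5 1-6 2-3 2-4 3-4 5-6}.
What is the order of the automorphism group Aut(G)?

G has two connected components, {2, 3, 4} and {1, 5, 6}; each is 2-regular, so G = C_3 ⊔ C_3. With two isomorphic components, Aut(G) = Aut(C_3) ≀ S_2 = (D_3 × D_3) ⋊ Z_2: permute each cycle by D_3, then optionally swap the two cycles. Order 2·(2·3)² = 72.

72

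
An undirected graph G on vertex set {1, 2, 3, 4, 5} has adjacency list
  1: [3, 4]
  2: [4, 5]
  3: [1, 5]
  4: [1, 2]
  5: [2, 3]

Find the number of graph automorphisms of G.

10

Every vertex has degree 2 and the graph is connected, so G is the 5-cycle C_5. The automorphisms of the 5-cycle are exactly the symmetries of a regular 5-gon: the dihedral group D_5, |D_5| = 10.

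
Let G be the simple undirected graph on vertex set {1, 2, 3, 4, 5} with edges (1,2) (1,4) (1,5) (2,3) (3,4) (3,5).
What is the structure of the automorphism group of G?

The vertices split by degree into {1, 3} (degree 3) and {2, 4, 5} (degree 2); every edge runs between the two parts, so G is the complete bipartite graph K_{2,3}. Automorphisms preserve the bipartition setwise (since the parts differ in size) and act as S_2 × S_3 within it; |Aut| = 12.

S_2 × S_3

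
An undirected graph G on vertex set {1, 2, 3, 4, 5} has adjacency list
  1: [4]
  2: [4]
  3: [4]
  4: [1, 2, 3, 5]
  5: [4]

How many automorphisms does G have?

24

Vertex 4 has degree 4 and every other vertex has degree 1, so G is the star K_{1,4} with centre 4. Any automorphism fixes the centre and permutes the 4 leaves freely, so Aut(G) ≅ S_4 of order 4! = 24.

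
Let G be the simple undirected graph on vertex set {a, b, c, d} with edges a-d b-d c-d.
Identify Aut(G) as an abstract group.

S_3

Vertex d has degree 3 and every other vertex has degree 1, so G is the star K_{1,3} with centre d. Any automorphism fixes the centre and permutes the 3 leaves freely, so Aut(G) ≅ S_3 of order 3! = 6.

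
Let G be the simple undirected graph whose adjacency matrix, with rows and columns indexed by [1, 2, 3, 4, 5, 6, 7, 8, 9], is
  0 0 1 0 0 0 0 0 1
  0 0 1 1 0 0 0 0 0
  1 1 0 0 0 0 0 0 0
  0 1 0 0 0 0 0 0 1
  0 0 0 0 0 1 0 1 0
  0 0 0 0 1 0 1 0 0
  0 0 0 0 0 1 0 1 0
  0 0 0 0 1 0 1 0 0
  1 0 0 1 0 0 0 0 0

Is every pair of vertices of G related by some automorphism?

G has two connected components, {1, 2, 3, 4, 9} and {5, 6, 7, 8}; each is 2-regular, so G = C_5 ⊔ C_4. The orbit of 1 under Aut(G) is {1, 2, 3, 4, 9}, which does not contain 5, so G is not vertex-transitive.

No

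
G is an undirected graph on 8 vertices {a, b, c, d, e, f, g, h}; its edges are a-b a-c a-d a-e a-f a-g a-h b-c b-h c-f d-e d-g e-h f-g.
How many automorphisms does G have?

14

Vertex a is the unique vertex of degree 7; the remaining 7 vertices each have degree 3 and induce a cycle, so G is the wheel on 8 vertices with hub a. With the hub fixed, the remaining symmetry is that of the rim cycle C_7, giving the dihedral group D_7.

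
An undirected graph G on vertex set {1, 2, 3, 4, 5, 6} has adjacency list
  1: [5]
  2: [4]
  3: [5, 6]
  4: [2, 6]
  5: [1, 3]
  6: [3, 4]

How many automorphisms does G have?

2

The degree sequence is [1, 1, 2, 2, 2, 2]; the two degree-1 vertices 1 and 2 are the ends of a path, so G = P_6. A path has exactly one nontrivial symmetry — reversal — giving Aut(G) of order 2.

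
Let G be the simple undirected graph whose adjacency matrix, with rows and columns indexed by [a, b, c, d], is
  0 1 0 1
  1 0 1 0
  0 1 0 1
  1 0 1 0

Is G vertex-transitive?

Every vertex has degree 2 and the graph is connected, so G is the 4-cycle C_4. The automorphisms of the 4-cycle are exactly the symmetries of a regular 4-gon: the dihedral group D_4, |D_4| = 8. This group acts transitively on the 4 vertices.

Yes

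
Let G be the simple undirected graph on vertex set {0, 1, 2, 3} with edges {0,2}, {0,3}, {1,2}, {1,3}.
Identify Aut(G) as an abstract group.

G is 2-regular and bipartite on 2^2 = 4 vertices with girth 4; it is the hypercube graph Q_2. Aut(Q_2) consists of the signed permutations of the 2 coordinate axes: 2! permutations times 2^2 sign flips, so |Aut| = 2^2·2! = 8.

the hyperoctahedral group B_2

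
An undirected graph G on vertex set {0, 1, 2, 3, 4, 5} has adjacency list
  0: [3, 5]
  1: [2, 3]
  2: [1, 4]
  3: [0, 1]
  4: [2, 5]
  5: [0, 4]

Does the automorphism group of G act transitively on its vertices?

Every vertex has degree 2 and the graph is connected, so G is the 6-cycle C_6. The automorphisms of the 6-cycle are exactly the symmetries of a regular 6-gon: the dihedral group D_6, |D_6| = 12. This group acts transitively on the 6 vertices.

Yes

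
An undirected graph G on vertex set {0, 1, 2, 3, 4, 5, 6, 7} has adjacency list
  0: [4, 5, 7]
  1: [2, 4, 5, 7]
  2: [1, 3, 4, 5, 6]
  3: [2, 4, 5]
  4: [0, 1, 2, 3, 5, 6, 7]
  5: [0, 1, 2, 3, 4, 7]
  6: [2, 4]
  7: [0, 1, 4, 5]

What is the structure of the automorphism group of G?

{e}

Degrees alone do not determine every vertex (e.g. 0 and 3 both have degree 3), but their neighbour-degree multisets differ: N(0) has degrees [4, 6, 7] while N(3) has degrees [5, 6, 7]. Repeating this refinement separates all vertices, so the only automorphism is the identity.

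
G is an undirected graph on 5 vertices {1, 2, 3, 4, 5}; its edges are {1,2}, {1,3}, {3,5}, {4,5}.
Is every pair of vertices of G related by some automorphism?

Automorphisms preserve degree, but G has vertices of degree 1 and vertices of degree 2; no automorphism maps one to the other, so G is not vertex-transitive.

No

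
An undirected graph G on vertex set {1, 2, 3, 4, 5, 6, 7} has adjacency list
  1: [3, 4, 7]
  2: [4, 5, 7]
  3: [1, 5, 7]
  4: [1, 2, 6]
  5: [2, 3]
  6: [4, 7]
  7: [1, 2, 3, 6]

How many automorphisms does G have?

1

The degree sequence is [3, 3, 3, 3, 2, 2, 4]. Checking the degree-preserving permutations of the vertex set shows that none except the identity preserves every edge, so Aut(G) is trivial.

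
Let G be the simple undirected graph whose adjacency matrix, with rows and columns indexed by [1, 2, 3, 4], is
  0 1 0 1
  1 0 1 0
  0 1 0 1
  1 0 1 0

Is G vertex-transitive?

G is 2-regular and bipartite on 2^2 = 4 vertices with girth 4; it is the hypercube graph Q_2. The symmetry group of the 2-cube is the hyperoctahedral group B_2 = Z_2 ≀ S_2, of order 2^2·2! = 8. This group acts transitively on the 4 vertices.

Yes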